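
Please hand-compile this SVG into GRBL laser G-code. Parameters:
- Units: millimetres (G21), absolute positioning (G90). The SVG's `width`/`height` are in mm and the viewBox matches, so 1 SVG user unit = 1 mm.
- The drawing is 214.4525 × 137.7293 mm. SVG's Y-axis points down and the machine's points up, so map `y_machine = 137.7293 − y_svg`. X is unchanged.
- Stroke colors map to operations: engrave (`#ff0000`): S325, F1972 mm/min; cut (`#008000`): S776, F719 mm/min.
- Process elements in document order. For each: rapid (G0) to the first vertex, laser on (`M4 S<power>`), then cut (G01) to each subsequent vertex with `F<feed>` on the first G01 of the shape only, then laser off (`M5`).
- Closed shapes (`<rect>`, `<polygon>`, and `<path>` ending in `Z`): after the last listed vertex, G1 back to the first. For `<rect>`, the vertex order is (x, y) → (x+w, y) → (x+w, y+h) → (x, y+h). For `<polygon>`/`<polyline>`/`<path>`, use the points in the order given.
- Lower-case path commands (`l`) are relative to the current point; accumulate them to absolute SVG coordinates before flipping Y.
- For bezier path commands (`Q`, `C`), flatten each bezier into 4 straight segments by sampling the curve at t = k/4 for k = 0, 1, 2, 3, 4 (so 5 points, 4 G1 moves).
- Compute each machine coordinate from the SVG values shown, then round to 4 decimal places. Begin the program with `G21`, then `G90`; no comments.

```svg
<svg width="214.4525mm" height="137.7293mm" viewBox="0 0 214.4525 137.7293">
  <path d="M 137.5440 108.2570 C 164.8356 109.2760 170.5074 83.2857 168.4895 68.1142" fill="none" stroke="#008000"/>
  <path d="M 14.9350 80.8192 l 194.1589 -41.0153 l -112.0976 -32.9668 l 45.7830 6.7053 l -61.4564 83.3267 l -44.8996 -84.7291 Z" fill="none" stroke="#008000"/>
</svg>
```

viewBox `0 0 214.4525 137.7293` with mm width/height → 1 unit = 1 mm. Flip: y_m = 137.7293 − y_svg.

**Shape 1** — `<path>` cubic bezier, stroke `#008000` → cut (S776, F719). Control points (SVG): P0=(137.5440,108.2570), P1=(164.8356,109.2760), P2=(170.5074,83.2857), P3=(168.4895,68.1142); sampled at t=k/4. Machine vertices: (137.5440,29.4723) → (154.1766,33.1812) → (164.0078,43.4723) → (168.3434,56.7990) → (168.4895,69.6151). Open path.

**Shape 2** — `<path>` closed polygon, stroke `#008000` → cut (S776, F719). Machine vertices: (14.9350,56.9101) → (209.0939,97.9254) → (96.9963,130.8922) → (142.7793,124.1869) → (81.3229,40.8602) → (36.4233,125.5893) → (14.9350,56.9101). Closed: final G1 returns to the first vertex.

G21
G90
G0 X137.5440 Y29.4723
M4 S776
G01 X154.1766 Y33.1812 F719
G01 X164.0078 Y43.4723
G01 X168.3434 Y56.7990
G01 X168.4895 Y69.6151
M5
G0 X14.9350 Y56.9101
M4 S776
G01 X209.0939 Y97.9254 F719
G01 X96.9963 Y130.8922
G01 X142.7793 Y124.1869
G01 X81.3229 Y40.8602
G01 X36.4233 Y125.5893
G01 X14.9350 Y56.9101
M5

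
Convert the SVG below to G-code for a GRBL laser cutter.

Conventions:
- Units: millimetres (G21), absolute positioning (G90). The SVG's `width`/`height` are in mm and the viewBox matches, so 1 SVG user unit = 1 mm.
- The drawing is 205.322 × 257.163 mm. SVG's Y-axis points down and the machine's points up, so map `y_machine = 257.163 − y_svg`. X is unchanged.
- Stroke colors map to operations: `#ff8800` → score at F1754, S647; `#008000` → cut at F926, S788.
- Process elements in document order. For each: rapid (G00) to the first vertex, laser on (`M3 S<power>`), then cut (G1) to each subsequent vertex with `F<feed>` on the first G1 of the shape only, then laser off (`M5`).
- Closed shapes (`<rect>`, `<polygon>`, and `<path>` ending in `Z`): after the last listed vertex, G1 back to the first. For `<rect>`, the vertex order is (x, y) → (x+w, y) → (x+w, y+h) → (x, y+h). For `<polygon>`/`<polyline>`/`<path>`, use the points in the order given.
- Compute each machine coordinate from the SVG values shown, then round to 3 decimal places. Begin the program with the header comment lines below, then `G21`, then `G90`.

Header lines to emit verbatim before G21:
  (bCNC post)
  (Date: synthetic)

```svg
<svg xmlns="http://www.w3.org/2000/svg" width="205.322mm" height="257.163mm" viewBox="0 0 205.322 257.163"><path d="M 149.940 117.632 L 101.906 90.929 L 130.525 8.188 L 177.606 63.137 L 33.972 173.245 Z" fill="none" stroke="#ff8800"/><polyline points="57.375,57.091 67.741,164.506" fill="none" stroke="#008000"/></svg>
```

(bCNC post)
(Date: synthetic)
G21
G90
G00 X149.940 Y139.531
M3 S647
G1 X101.906 Y166.234 F1754
G1 X130.525 Y248.975
G1 X177.606 Y194.026
G1 X33.972 Y83.918
G1 X149.940 Y139.531
M5
G00 X57.375 Y200.072
M3 S788
G1 X67.741 Y92.657 F926
M5

Since the viewBox matches the mm dimensions, user units are millimetres directly. The only transform is the Y-flip y_m = 257.163 − y_svg.

Shape 1 is a closed polygon drawn with `<path>`. Its stroke #ff8800 means score at S647, F1754. After flipping Y the toolpath is (149.940,139.531) → (101.906,166.234) → (130.525,248.975) → (177.606,194.026) → (33.972,83.918) → (149.940,139.531), returning to the start.

Shape 2 is a line segment drawn with `<polyline>`. Its stroke #008000 means cut at S788, F926. After flipping Y the toolpath is (57.375,200.072) → (67.741,92.657).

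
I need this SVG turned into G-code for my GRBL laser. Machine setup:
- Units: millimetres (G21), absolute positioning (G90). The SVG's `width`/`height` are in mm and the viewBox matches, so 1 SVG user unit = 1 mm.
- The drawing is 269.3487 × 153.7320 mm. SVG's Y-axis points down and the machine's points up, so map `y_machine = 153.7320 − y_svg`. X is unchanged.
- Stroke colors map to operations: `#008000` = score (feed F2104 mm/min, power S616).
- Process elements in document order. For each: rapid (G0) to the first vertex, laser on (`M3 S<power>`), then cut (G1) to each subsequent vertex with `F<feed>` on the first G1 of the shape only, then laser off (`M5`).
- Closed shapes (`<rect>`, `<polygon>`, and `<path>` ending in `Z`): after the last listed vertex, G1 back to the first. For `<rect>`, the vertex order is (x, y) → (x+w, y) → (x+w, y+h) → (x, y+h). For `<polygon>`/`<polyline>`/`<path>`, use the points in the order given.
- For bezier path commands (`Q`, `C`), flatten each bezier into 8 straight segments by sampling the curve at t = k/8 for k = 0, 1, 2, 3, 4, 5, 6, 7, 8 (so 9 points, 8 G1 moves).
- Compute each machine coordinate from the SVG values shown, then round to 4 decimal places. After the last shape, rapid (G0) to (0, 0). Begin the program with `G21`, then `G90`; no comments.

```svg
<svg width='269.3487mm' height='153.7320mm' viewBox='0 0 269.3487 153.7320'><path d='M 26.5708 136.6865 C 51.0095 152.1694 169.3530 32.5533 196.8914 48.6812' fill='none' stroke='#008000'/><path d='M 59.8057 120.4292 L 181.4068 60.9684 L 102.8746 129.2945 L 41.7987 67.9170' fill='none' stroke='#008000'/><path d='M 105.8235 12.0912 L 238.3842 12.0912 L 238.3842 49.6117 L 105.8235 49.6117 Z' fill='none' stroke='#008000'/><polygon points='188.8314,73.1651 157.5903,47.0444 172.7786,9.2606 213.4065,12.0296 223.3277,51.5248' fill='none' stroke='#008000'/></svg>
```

G21
G90
G0 X26.5708 Y17.0455
M3 S616
G1 X39.7763 Y17.0432 F2104
G1 X59.6209 Y26.5325
G1 X83.9399 Y42.3394
G1 X110.5687 Y61.2900
G1 X137.3429 Y80.2104
G1 X162.0977 Y95.9266
G1 X182.6688 Y105.2648
G1 X196.8914 Y105.0508
M5
G0 X59.8057 Y33.3028
M3 S616
G1 X181.4068 Y92.7636 F2104
G1 X102.8746 Y24.4375
G1 X41.7987 Y85.8150
M5
G0 X105.8235 Y141.6408
M3 S616
G1 X238.3842 Y141.6408 F2104
G1 X238.3842 Y104.1203
G1 X105.8235 Y104.1203
G1 X105.8235 Y141.6408
M5
G0 X188.8314 Y80.5669
M3 S616
G1 X157.5903 Y106.6876 F2104
G1 X172.7786 Y144.4714
G1 X213.4065 Y141.7024
G1 X223.3277 Y102.2072
G1 X188.8314 Y80.5669
M5
G0 X0.0000 Y0.0000

viewBox `0 0 269.3487 153.7320` with mm width/height → 1 unit = 1 mm. Flip: y_m = 153.7320 − y_svg.

**Shape 1** — `<path>` cubic bezier, stroke `#008000` → score (S616, F2104). Control points (SVG): P0=(26.5708,136.6865), P1=(51.0095,152.1694), P2=(169.3530,32.5533), P3=(196.8914,48.6812); sampled at t=k/8. Machine vertices: (26.5708,17.0455) → (39.7763,17.0432) → (59.6209,26.5325) → (83.9399,42.3394) → (110.5687,61.2900) → (137.3429,80.2104) → (162.0977,95.9266) → (182.6688,105.2648) → (196.8914,105.0508). Open path.

**Shape 2** — `<path>` open polyline, stroke `#008000` → score (S616, F2104). Machine vertices: (59.8057,33.3028) → (181.4068,92.7636) → (102.8746,24.4375) → (41.7987,85.8150). Open path.

**Shape 3** — `<path>` rectangle, stroke `#008000` → score (S616, F2104). Machine vertices: (105.8235,141.6408) → (238.3842,141.6408) → (238.3842,104.1203) → (105.8235,104.1203) → (105.8235,141.6408). Closed: final G1 returns to the first vertex.

**Shape 4** — `<polygon>` regular polygon, stroke `#008000` → score (S616, F2104). Machine vertices: (188.8314,80.5669) → (157.5903,106.6876) → (172.7786,144.4714) → (213.4065,141.7024) → (223.3277,102.2072) → (188.8314,80.5669). Closed: final G1 returns to the first vertex.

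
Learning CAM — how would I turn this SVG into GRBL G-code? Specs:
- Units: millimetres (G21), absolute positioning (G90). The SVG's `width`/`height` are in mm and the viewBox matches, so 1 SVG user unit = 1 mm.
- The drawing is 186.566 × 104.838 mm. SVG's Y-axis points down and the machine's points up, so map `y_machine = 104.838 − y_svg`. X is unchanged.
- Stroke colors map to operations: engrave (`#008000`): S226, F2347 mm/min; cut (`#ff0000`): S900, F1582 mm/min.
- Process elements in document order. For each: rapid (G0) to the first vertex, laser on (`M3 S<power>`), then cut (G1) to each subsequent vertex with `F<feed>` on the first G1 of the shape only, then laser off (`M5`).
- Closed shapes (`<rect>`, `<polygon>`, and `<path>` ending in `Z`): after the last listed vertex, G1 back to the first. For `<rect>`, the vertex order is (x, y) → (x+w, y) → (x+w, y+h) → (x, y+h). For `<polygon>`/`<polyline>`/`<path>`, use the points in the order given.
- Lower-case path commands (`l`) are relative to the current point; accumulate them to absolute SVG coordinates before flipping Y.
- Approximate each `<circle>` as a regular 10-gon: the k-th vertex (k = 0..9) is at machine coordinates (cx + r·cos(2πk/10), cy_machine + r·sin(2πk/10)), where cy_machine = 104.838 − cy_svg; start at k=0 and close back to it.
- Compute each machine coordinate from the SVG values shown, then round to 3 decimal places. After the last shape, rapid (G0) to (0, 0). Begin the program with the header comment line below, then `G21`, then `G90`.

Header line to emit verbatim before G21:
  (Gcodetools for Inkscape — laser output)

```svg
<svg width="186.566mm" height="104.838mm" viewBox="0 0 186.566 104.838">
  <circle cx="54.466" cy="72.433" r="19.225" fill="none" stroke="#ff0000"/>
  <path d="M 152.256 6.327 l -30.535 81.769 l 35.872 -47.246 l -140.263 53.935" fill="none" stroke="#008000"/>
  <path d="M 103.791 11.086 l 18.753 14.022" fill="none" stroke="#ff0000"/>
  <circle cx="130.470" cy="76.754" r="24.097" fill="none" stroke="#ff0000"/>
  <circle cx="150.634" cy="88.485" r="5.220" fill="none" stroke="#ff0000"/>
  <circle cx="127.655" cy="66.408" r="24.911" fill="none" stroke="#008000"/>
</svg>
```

(Gcodetools for Inkscape — laser output)
G21
G90
G0 X73.691 Y32.405
M3 S900
G1 X70.019 Y43.705 F1582
G1 X60.407 Y50.689
G1 X48.525 Y50.689
G1 X38.913 Y43.705
G1 X35.241 Y32.405
G1 X38.913 Y21.105
G1 X48.525 Y14.121
G1 X60.407 Y14.121
G1 X70.019 Y21.105
G1 X73.691 Y32.405
M5
G0 X152.256 Y98.511
M3 S226
G1 X121.721 Y16.742 F2347
G1 X157.593 Y63.988
G1 X17.330 Y10.053
M5
G0 X103.791 Y93.752
M3 S900
G1 X122.544 Y79.730 F1582
M5
G0 X154.567 Y28.084
M3 S900
G1 X149.965 Y42.248 F1582
G1 X137.916 Y51.002
G1 X123.024 Y51.002
G1 X110.975 Y42.248
G1 X106.373 Y28.084
G1 X110.975 Y13.920
G1 X123.024 Y5.166
G1 X137.916 Y5.166
G1 X149.965 Y13.920
G1 X154.567 Y28.084
M5
G0 X155.854 Y16.353
M3 S900
G1 X154.857 Y19.421 F1582
G1 X152.247 Y21.318
G1 X149.021 Y21.318
G1 X146.411 Y19.421
G1 X145.414 Y16.353
G1 X146.411 Y13.285
G1 X149.021 Y11.388
G1 X152.247 Y11.388
G1 X154.857 Y13.285
G1 X155.854 Y16.353
M5
G0 X152.566 Y38.430
M3 S226
G1 X147.808 Y53.072 F2347
G1 X135.353 Y62.122
G1 X119.957 Y62.122
G1 X107.502 Y53.072
G1 X102.744 Y38.430
G1 X107.502 Y23.788
G1 X119.957 Y14.738
G1 X135.353 Y14.738
G1 X147.808 Y23.788
G1 X152.566 Y38.430
M5
G0 X0.000 Y0.000

viewBox `0 0 186.566 104.838` with mm width/height → 1 unit = 1 mm. Flip: y_m = 104.838 − y_svg.

**Shape 1** — `<circle>` circle, stroke `#ff0000` → cut (S900, F1582). Machine vertices: (73.691,32.405) → (70.019,43.705) → (60.407,50.689) → (48.525,50.689) → (38.913,43.705) → (35.241,32.405) → (38.913,21.105) → (48.525,14.121) → (60.407,14.121) → (70.019,21.105) → (73.691,32.405). Closed: final G1 returns to the first vertex.

**Shape 2** — `<path>` open polyline, stroke `#008000` → engrave (S226, F2347). Machine vertices: (152.256,98.511) → (121.721,16.742) → (157.593,63.988) → (17.330,10.053). Open path.

**Shape 3** — `<path>` line segment, stroke `#ff0000` → cut (S900, F1582). Machine vertices: (103.791,93.752) → (122.544,79.730). Open path.

**Shape 4** — `<circle>` circle, stroke `#ff0000` → cut (S900, F1582). Machine vertices: (154.567,28.084) → (149.965,42.248) → (137.916,51.002) → (123.024,51.002) → (110.975,42.248) → (106.373,28.084) → (110.975,13.920) → (123.024,5.166) → (137.916,5.166) → (149.965,13.920) → (154.567,28.084). Closed: final G1 returns to the first vertex.

**Shape 5** — `<circle>` circle, stroke `#ff0000` → cut (S900, F1582). Machine vertices: (155.854,16.353) → (154.857,19.421) → (152.247,21.318) → (149.021,21.318) → (146.411,19.421) → (145.414,16.353) → (146.411,13.285) → (149.021,11.388) → (152.247,11.388) → (154.857,13.285) → (155.854,16.353). Closed: final G1 returns to the first vertex.

**Shape 6** — `<circle>` circle, stroke `#008000` → engrave (S226, F2347). Machine vertices: (152.566,38.430) → (147.808,53.072) → (135.353,62.122) → (119.957,62.122) → (107.502,53.072) → (102.744,38.430) → (107.502,23.788) → (119.957,14.738) → (135.353,14.738) → (147.808,23.788) → (152.566,38.430). Closed: final G1 returns to the first vertex.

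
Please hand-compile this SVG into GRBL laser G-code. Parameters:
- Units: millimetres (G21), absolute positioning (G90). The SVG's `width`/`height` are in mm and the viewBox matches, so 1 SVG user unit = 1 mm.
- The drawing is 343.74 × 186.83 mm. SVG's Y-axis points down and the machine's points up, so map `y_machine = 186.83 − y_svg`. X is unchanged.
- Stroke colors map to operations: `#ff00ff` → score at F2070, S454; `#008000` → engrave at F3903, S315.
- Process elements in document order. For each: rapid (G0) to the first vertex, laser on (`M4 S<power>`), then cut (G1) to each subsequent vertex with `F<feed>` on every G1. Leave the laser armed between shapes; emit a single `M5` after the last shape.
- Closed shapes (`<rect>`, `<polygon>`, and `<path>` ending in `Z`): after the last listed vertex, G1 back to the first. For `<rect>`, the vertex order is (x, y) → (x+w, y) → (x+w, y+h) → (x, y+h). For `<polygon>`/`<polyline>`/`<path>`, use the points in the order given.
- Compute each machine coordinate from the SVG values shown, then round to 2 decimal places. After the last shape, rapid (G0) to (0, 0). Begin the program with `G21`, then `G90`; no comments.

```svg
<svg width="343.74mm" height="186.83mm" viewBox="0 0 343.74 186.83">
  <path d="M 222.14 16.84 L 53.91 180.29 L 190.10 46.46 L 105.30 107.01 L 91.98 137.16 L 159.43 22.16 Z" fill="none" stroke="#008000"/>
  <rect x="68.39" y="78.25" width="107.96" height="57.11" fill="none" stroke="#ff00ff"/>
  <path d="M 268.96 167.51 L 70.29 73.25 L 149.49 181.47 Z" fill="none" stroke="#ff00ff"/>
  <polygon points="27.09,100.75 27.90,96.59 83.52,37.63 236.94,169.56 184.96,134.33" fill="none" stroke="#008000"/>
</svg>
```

viewBox `0 0 343.74 186.83` with mm width/height → 1 unit = 1 mm. Flip: y_m = 186.83 − y_svg.

**Shape 1** — `<path>` closed polygon, stroke `#008000` → engrave (S315, F3903). Machine vertices: (222.14,169.99) → (53.91,6.54) → (190.10,140.37) → (105.30,79.82) → (91.98,49.67) → (159.43,164.67) → (222.14,169.99). Closed: final G1 returns to the first vertex.

**Shape 2** — `<rect>` rectangle, stroke `#ff00ff` → score (S454, F2070). Machine vertices: (68.39,108.58) → (176.35,108.58) → (176.35,51.47) → (68.39,51.47) → (68.39,108.58). Closed: final G1 returns to the first vertex.

**Shape 3** — `<path>` closed polygon, stroke `#ff00ff` → score (S454, F2070). Machine vertices: (268.96,19.32) → (70.29,113.58) → (149.49,5.36) → (268.96,19.32). Closed: final G1 returns to the first vertex.

**Shape 4** — `<polygon>` closed polygon, stroke `#008000` → engrave (S315, F3903). Machine vertices: (27.09,86.08) → (27.90,90.24) → (83.52,149.20) → (236.94,17.27) → (184.96,52.50) → (27.09,86.08). Closed: final G1 returns to the first vertex.

G21
G90
G0 X222.14 Y169.99
M4 S315
G1 X53.91 Y6.54 F3903
G1 X190.10 Y140.37 F3903
G1 X105.30 Y79.82 F3903
G1 X91.98 Y49.67 F3903
G1 X159.43 Y164.67 F3903
G1 X222.14 Y169.99 F3903
G0 X68.39 Y108.58
M4 S454
G1 X176.35 Y108.58 F2070
G1 X176.35 Y51.47 F2070
G1 X68.39 Y51.47 F2070
G1 X68.39 Y108.58 F2070
G0 X268.96 Y19.32
M4 S454
G1 X70.29 Y113.58 F2070
G1 X149.49 Y5.36 F2070
G1 X268.96 Y19.32 F2070
G0 X27.09 Y86.08
M4 S315
G1 X27.90 Y90.24 F3903
G1 X83.52 Y149.20 F3903
G1 X236.94 Y17.27 F3903
G1 X184.96 Y52.50 F3903
G1 X27.09 Y86.08 F3903
M5
G0 X0.00 Y0.00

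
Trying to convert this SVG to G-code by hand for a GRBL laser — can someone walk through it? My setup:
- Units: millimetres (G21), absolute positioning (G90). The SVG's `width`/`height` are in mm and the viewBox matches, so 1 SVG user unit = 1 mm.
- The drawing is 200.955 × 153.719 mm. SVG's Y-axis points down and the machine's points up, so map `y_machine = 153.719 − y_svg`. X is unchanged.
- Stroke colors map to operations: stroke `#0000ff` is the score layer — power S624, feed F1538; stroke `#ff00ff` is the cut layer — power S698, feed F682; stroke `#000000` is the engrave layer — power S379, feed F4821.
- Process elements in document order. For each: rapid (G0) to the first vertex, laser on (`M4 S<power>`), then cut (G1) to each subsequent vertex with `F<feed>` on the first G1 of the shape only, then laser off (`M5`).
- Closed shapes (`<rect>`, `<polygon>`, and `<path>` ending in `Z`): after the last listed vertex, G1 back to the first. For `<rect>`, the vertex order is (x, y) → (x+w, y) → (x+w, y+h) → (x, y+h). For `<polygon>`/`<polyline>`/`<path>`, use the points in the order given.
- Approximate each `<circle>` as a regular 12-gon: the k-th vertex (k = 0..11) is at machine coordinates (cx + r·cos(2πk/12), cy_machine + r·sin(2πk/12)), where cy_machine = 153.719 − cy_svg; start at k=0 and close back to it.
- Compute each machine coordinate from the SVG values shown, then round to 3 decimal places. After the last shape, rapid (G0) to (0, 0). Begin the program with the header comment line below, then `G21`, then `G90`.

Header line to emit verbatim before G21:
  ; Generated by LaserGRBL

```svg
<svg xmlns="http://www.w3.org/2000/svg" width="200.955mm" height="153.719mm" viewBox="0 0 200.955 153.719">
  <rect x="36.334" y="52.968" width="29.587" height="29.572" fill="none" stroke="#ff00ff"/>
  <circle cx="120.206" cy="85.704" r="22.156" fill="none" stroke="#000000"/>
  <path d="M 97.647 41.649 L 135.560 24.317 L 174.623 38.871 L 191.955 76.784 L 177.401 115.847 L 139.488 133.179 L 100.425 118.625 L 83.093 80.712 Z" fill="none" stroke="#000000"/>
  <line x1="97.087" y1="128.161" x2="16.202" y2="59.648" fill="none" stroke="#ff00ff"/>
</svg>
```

; Generated by LaserGRBL
G21
G90
G0 X36.334 Y100.751
M4 S698
G1 X65.921 Y100.751 F682
G1 X65.921 Y71.179
G1 X36.334 Y71.179
G1 X36.334 Y100.751
M5
G0 X142.362 Y68.015
M4 S379
G1 X139.394 Y79.093 F4821
G1 X131.284 Y87.203
G1 X120.206 Y90.171
G1 X109.128 Y87.203
G1 X101.018 Y79.093
G1 X98.050 Y68.015
G1 X101.018 Y56.937
G1 X109.128 Y48.827
G1 X120.206 Y45.859
G1 X131.284 Y48.827
G1 X139.394 Y56.937
G1 X142.362 Y68.015
M5
G0 X97.647 Y112.070
M4 S379
G1 X135.560 Y129.402 F4821
G1 X174.623 Y114.848
G1 X191.955 Y76.935
G1 X177.401 Y37.872
G1 X139.488 Y20.540
G1 X100.425 Y35.094
G1 X83.093 Y73.007
G1 X97.647 Y112.070
M5
G0 X97.087 Y25.558
M4 S698
G1 X16.202 Y94.071 F682
M5
G0 X0.000 Y0.000

viewBox `0 0 200.955 153.719` with mm width/height → 1 unit = 1 mm. Flip: y_m = 153.719 − y_svg.

**Shape 1** — `<rect>` rectangle, stroke `#ff00ff` → cut (S698, F682). Machine vertices: (36.334,100.751) → (65.921,100.751) → (65.921,71.179) → (36.334,71.179) → (36.334,100.751). Closed: final G1 returns to the first vertex.

**Shape 2** — `<circle>` circle, stroke `#000000` → engrave (S379, F4821). Machine vertices: (142.362,68.015) → (139.394,79.093) → (131.284,87.203) → (120.206,90.171) → (109.128,87.203) → (101.018,79.093) → (98.050,68.015) → (101.018,56.937) → (109.128,48.827) → (120.206,45.859) → (131.284,48.827) → (139.394,56.937) → (142.362,68.015). Closed: final G1 returns to the first vertex.

**Shape 3** — `<path>` regular polygon, stroke `#000000` → engrave (S379, F4821). Machine vertices: (97.647,112.070) → (135.560,129.402) → (174.623,114.848) → (191.955,76.935) → (177.401,37.872) → (139.488,20.540) → (100.425,35.094) → (83.093,73.007) → (97.647,112.070). Closed: final G1 returns to the first vertex.

**Shape 4** — `<line>` line segment, stroke `#ff00ff` → cut (S698, F682). Machine vertices: (97.087,25.558) → (16.202,94.071). Open path.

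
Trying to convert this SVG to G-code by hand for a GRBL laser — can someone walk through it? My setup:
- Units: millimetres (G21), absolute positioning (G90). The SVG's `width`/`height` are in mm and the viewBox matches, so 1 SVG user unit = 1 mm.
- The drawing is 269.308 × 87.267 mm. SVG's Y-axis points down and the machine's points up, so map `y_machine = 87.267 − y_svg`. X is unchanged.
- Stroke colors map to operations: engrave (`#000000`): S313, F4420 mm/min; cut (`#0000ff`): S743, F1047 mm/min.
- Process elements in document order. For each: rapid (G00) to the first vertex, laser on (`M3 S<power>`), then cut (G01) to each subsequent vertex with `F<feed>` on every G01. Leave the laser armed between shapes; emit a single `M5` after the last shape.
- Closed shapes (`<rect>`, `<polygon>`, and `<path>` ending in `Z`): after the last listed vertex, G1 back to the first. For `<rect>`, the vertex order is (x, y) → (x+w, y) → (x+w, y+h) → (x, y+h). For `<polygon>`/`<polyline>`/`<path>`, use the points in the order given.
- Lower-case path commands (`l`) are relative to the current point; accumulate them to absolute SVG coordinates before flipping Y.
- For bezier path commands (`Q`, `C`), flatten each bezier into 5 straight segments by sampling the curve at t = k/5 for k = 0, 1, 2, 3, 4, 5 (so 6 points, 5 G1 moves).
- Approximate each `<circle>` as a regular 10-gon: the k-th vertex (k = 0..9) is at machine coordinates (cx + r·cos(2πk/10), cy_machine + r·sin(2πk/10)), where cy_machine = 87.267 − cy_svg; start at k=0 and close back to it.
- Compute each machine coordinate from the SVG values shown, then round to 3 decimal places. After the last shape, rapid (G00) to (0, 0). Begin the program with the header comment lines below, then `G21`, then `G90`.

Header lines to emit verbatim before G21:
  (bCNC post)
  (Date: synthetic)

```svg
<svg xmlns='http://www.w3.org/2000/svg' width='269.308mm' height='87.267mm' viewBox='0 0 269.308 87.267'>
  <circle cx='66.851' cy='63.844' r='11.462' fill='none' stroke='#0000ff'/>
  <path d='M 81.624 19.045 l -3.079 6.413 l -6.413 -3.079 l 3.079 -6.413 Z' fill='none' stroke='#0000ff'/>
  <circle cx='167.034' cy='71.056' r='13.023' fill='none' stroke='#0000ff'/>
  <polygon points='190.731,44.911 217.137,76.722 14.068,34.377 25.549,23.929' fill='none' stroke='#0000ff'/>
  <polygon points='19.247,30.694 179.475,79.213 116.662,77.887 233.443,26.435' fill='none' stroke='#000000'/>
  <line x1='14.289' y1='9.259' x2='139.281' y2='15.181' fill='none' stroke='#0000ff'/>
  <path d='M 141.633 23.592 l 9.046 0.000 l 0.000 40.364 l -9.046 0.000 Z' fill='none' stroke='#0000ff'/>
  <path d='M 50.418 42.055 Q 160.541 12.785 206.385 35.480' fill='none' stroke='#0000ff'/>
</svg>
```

1 u = 1 mm; y_m = 87.267 − y.

[1] `<circle>` circle, #0000ff→cut S743 F1047: (78.313,23.423) → (76.124,30.160) → (70.393,34.324) → (63.309,34.324) → (57.578,30.160) → (55.389,23.423) → (57.578,16.686) → (63.309,12.522) → (70.393,12.522) → (76.124,16.686) → (78.313,23.423) (closed)

[2] `<path>` regular polygon, #0000ff→cut S743 F1047: (81.624,68.222) → (78.545,61.809) → (72.132,64.888) → (75.211,71.301) → (81.624,68.222) (closed)

[3] `<circle>` circle, #0000ff→cut S743 F1047: (180.057,16.211) → (177.570,23.866) → (171.058,28.597) → (163.010,28.597) → (156.498,23.866) → (154.011,16.211) → (156.498,8.556) → (163.010,3.825) → (171.058,3.825) → (177.570,8.556) → (180.057,16.211) (closed)

[4] `<polygon>` closed polygon, #0000ff→cut S743 F1047: (190.731,42.356) → (217.137,10.545) → (14.068,52.890) → (25.549,63.338) → (190.731,42.356) (closed)

[5] `<polygon>` closed polygon, #000000→engrave S313 F4420: (19.247,56.573) → (179.475,8.054) → (116.662,9.380) → (233.443,60.832) → (19.247,56.573) (closed)

[6] `<line>` line segment, #0000ff→cut S743 F1047: (14.289,78.008) → (139.281,72.086)

[7] `<path>` rectangle, #0000ff→cut S743 F1047: (141.633,63.675) → (150.679,63.675) → (150.679,23.311) → (141.633,23.311) → (141.633,63.675) (closed)

[8] `<path>` quadratic bezier, #0000ff→cut S743 F1047: (50.418,45.212) → (91.896,54.841) → (128.232,60.314) → (159.425,61.629) → (185.476,58.786) → (206.385,51.787)

(bCNC post)
(Date: synthetic)
G21
G90
G00 X78.313 Y23.423
M3 S743
G01 X76.124 Y30.160 F1047
G01 X70.393 Y34.324 F1047
G01 X63.309 Y34.324 F1047
G01 X57.578 Y30.160 F1047
G01 X55.389 Y23.423 F1047
G01 X57.578 Y16.686 F1047
G01 X63.309 Y12.522 F1047
G01 X70.393 Y12.522 F1047
G01 X76.124 Y16.686 F1047
G01 X78.313 Y23.423 F1047
G00 X81.624 Y68.222
M3 S743
G01 X78.545 Y61.809 F1047
G01 X72.132 Y64.888 F1047
G01 X75.211 Y71.301 F1047
G01 X81.624 Y68.222 F1047
G00 X180.057 Y16.211
M3 S743
G01 X177.570 Y23.866 F1047
G01 X171.058 Y28.597 F1047
G01 X163.010 Y28.597 F1047
G01 X156.498 Y23.866 F1047
G01 X154.011 Y16.211 F1047
G01 X156.498 Y8.556 F1047
G01 X163.010 Y3.825 F1047
G01 X171.058 Y3.825 F1047
G01 X177.570 Y8.556 F1047
G01 X180.057 Y16.211 F1047
G00 X190.731 Y42.356
M3 S743
G01 X217.137 Y10.545 F1047
G01 X14.068 Y52.890 F1047
G01 X25.549 Y63.338 F1047
G01 X190.731 Y42.356 F1047
G00 X19.247 Y56.573
M3 S313
G01 X179.475 Y8.054 F4420
G01 X116.662 Y9.380 F4420
G01 X233.443 Y60.832 F4420
G01 X19.247 Y56.573 F4420
G00 X14.289 Y78.008
M3 S743
G01 X139.281 Y72.086 F1047
G00 X141.633 Y63.675
M3 S743
G01 X150.679 Y63.675 F1047
G01 X150.679 Y23.311 F1047
G01 X141.633 Y23.311 F1047
G01 X141.633 Y63.675 F1047
G00 X50.418 Y45.212
M3 S743
G01 X91.896 Y54.841 F1047
G01 X128.232 Y60.314 F1047
G01 X159.425 Y61.629 F1047
G01 X185.476 Y58.786 F1047
G01 X206.385 Y51.787 F1047
M5
G00 X0.000 Y0.000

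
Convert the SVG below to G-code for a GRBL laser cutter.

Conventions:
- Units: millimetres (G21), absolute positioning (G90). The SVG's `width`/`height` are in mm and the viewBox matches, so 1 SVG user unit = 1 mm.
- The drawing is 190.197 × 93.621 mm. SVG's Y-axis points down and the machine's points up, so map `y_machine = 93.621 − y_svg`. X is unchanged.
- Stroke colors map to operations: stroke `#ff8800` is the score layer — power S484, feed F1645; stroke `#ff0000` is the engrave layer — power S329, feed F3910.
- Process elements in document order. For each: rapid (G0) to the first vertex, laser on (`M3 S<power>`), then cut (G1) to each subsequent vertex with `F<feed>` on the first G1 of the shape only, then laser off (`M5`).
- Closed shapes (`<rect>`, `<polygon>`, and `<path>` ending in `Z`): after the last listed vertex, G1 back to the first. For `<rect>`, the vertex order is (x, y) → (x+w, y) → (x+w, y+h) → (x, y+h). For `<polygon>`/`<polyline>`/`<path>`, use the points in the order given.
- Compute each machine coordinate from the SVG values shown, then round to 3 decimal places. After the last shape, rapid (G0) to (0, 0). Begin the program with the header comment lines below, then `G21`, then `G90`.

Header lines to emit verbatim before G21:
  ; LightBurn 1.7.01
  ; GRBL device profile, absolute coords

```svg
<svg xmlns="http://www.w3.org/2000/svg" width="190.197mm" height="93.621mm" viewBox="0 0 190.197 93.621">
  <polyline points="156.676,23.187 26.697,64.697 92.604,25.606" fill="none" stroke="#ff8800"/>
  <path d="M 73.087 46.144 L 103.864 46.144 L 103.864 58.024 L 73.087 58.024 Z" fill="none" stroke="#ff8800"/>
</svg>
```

; LightBurn 1.7.01
; GRBL device profile, absolute coords
G21
G90
G0 X156.676 Y70.434
M3 S484
G1 X26.697 Y28.924 F1645
G1 X92.604 Y68.015
M5
G0 X73.087 Y47.477
M3 S484
G1 X103.864 Y47.477 F1645
G1 X103.864 Y35.597
G1 X73.087 Y35.597
G1 X73.087 Y47.477
M5
G0 X0.000 Y0.000

viewBox `0 0 190.197 93.621` with mm width/height → 1 unit = 1 mm. Flip: y_m = 93.621 − y_svg.

**Shape 1** — `<polyline>` open polyline, stroke `#ff8800` → score (S484, F1645). Machine vertices: (156.676,70.434) → (26.697,28.924) → (92.604,68.015). Open path.

**Shape 2** — `<path>` rectangle, stroke `#ff8800` → score (S484, F1645). Machine vertices: (73.087,47.477) → (103.864,47.477) → (103.864,35.597) → (73.087,35.597) → (73.087,47.477). Closed: final G1 returns to the first vertex.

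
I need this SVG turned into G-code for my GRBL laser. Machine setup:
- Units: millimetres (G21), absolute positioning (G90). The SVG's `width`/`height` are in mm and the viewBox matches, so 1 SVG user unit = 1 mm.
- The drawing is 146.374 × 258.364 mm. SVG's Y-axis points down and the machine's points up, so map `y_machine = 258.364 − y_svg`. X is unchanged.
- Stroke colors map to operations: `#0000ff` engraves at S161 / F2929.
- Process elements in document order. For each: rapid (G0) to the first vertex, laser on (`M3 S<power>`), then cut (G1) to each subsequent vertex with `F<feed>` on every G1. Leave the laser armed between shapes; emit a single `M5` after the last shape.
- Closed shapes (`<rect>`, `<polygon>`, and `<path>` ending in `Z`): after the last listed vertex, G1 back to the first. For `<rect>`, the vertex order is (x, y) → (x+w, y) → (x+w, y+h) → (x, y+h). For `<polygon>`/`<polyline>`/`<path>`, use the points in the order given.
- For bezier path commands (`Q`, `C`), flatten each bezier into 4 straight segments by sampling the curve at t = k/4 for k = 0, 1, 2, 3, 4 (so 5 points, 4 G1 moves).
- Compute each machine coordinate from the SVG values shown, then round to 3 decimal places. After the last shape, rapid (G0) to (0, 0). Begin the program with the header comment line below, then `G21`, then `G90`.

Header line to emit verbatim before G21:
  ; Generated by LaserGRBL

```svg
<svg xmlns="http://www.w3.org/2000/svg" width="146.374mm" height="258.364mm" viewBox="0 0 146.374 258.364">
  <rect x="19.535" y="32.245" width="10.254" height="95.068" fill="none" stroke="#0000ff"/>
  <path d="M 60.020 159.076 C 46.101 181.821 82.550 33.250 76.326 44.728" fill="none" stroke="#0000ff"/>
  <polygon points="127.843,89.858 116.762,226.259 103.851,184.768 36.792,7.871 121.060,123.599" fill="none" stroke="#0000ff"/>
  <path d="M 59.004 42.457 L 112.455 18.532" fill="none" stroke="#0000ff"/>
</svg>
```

; Generated by LaserGRBL
G21
G90
G0 X19.535 Y226.119
M3 S161
G1 X29.789 Y226.119 F2929
G1 X29.789 Y131.051 F2929
G1 X19.535 Y131.051 F2929
G1 X19.535 Y226.119 F2929
G0 X60.020 Y99.288
M3 S161
G1 X57.571 Y109.173 F2929
G1 X65.287 Y152.237 F2929
G1 X74.447 Y197.413 F2929
G1 X76.326 Y213.636 F2929
G0 X127.843 Y168.506
M3 S161
G1 X116.762 Y32.105 F2929
G1 X103.851 Y73.596 F2929
G1 X36.792 Y250.493 F2929
G1 X121.060 Y134.765 F2929
G1 X127.843 Y168.506 F2929
G0 X59.004 Y215.907
M3 S161
G1 X112.455 Y239.832 F2929
M5
G0 X0.000 Y0.000

1 u = 1 mm; y_m = 258.364 − y.

[1] `<rect>` rectangle, #0000ff→engrave S161 F2929: (19.535,226.119) → (29.789,226.119) → (29.789,131.051) → (19.535,131.051) → (19.535,226.119) (closed)

[2] `<path>` cubic bezier, #0000ff→engrave S161 F2929: (60.020,99.288) → (57.571,109.173) → (65.287,152.237) → (74.447,197.413) → (76.326,213.636)

[3] `<polygon>` closed polygon, #0000ff→engrave S161 F2929: (127.843,168.506) → (116.762,32.105) → (103.851,73.596) → (36.792,250.493) → (121.060,134.765) → (127.843,168.506) (closed)

[4] `<path>` line segment, #0000ff→engrave S161 F2929: (59.004,215.907) → (112.455,239.832)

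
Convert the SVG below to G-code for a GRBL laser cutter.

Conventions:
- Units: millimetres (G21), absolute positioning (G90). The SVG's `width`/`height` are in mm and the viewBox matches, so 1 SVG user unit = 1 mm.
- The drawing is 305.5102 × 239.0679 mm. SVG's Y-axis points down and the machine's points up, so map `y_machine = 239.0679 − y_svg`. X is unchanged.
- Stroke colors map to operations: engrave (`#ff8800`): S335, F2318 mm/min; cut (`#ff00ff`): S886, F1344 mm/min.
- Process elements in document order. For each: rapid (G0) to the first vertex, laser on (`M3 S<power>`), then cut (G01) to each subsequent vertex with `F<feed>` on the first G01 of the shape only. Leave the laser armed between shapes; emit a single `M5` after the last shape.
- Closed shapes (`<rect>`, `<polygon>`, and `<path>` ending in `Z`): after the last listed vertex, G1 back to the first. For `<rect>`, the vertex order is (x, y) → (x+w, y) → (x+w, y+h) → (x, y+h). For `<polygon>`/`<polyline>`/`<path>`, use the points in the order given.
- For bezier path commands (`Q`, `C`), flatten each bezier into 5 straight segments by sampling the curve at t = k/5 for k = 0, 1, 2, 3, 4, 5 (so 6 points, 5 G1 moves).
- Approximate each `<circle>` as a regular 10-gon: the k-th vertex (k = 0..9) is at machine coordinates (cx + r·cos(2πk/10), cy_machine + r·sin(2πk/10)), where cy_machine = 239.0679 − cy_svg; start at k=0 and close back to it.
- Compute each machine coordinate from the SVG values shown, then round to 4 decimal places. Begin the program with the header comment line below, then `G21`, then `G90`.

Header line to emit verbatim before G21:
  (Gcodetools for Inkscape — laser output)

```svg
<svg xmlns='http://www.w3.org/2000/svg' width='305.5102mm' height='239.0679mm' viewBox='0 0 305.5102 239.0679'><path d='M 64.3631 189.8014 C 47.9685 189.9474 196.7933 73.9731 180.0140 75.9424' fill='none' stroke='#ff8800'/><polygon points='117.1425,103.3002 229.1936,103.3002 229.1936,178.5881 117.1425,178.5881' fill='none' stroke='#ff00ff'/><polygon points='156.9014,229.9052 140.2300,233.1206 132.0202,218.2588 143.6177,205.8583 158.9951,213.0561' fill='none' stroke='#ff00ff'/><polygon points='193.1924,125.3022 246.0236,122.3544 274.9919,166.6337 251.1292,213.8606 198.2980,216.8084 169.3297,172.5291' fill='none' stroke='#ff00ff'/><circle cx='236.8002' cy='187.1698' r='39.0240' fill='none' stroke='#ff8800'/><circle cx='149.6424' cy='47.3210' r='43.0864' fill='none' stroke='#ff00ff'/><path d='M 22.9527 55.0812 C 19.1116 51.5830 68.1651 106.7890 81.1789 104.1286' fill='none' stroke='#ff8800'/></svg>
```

viewBox `0 0 305.5102 239.0679` with mm width/height → 1 unit = 1 mm. Flip: y_m = 239.0679 − y_svg.

**Shape 1** — `<path>` cubic bezier, stroke `#ff8800` → engrave (S335, F2318). Control points (SVG): P0=(64.3631,189.8014), P1=(47.9685,189.9474), P2=(196.7933,73.9731), P3=(180.0140,75.9424); sampled at t=k/5. Machine vertices: (64.3631,49.2665) → (71.7061,61.2408) → (102.8222,89.8490) → (141.8319,123.8558) → (172.8557,152.0264) → (180.0140,163.1255). Open path.

**Shape 2** — `<polygon>` rectangle, stroke `#ff00ff` → cut (S886, F1344). Machine vertices: (117.1425,135.7677) → (229.1936,135.7677) → (229.1936,60.4798) → (117.1425,60.4798) → (117.1425,135.7677). Closed: final G1 returns to the first vertex.

**Shape 3** — `<polygon>` regular polygon, stroke `#ff00ff` → cut (S886, F1344). Machine vertices: (156.9014,9.1627) → (140.2300,5.9473) → (132.0202,20.8091) → (143.6177,33.2096) → (158.9951,26.0118) → (156.9014,9.1627). Closed: final G1 returns to the first vertex.

**Shape 4** — `<polygon>` regular polygon, stroke `#ff00ff` → cut (S886, F1344). Machine vertices: (193.1924,113.7657) → (246.0236,116.7135) → (274.9919,72.4342) → (251.1292,25.2073) → (198.2980,22.2595) → (169.3297,66.5388) → (193.1924,113.7657). Closed: final G1 returns to the first vertex.

**Shape 5** — `<circle>` circle, stroke `#ff8800` → engrave (S335, F2318). Machine vertices: (275.8242,51.8981) → (268.3713,74.8358) → (248.8593,89.0121) → (224.7411,89.0121) → (205.2291,74.8358) → (197.7762,51.8981) → (205.2291,28.9604) → (224.7411,14.7841) → (248.8593,14.7841) → (268.3713,28.9604) → (275.8242,51.8981). Closed: final G1 returns to the first vertex.

**Shape 6** — `<circle>` circle, stroke `#ff00ff` → cut (S886, F1344). Machine vertices: (192.7288,191.7469) → (184.5000,217.0725) → (162.9568,232.7245) → (136.3280,232.7245) → (114.7848,217.0725) → (106.5560,191.7469) → (114.7848,166.4213) → (136.3280,150.7693) → (162.9568,150.7693) → (184.5000,166.4213) → (192.7288,191.7469). Closed: final G1 returns to the first vertex.

**Shape 7** — `<path>` cubic bezier, stroke `#ff8800` → engrave (S335, F2318). Control points (SVG): P0=(22.9527,55.0812), P1=(19.1116,51.5830), P2=(68.1651,106.7890), P3=(81.1789,104.1286); sampled at t=k/5. Machine vertices: (22.9527,183.9867) → (26.2839,179.9737) → (38.0410,167.4670) → (53.9551,152.0622) → (69.7573,139.3545) → (81.1789,134.9393). Open path.

(Gcodetools for Inkscape — laser output)
G21
G90
G0 X64.3631 Y49.2665
M3 S335
G01 X71.7061 Y61.2408 F2318
G01 X102.8222 Y89.8490
G01 X141.8319 Y123.8558
G01 X172.8557 Y152.0264
G01 X180.0140 Y163.1255
G0 X117.1425 Y135.7677
M3 S886
G01 X229.1936 Y135.7677 F1344
G01 X229.1936 Y60.4798
G01 X117.1425 Y60.4798
G01 X117.1425 Y135.7677
G0 X156.9014 Y9.1627
M3 S886
G01 X140.2300 Y5.9473 F1344
G01 X132.0202 Y20.8091
G01 X143.6177 Y33.2096
G01 X158.9951 Y26.0118
G01 X156.9014 Y9.1627
G0 X193.1924 Y113.7657
M3 S886
G01 X246.0236 Y116.7135 F1344
G01 X274.9919 Y72.4342
G01 X251.1292 Y25.2073
G01 X198.2980 Y22.2595
G01 X169.3297 Y66.5388
G01 X193.1924 Y113.7657
G0 X275.8242 Y51.8981
M3 S335
G01 X268.3713 Y74.8358 F2318
G01 X248.8593 Y89.0121
G01 X224.7411 Y89.0121
G01 X205.2291 Y74.8358
G01 X197.7762 Y51.8981
G01 X205.2291 Y28.9604
G01 X224.7411 Y14.7841
G01 X248.8593 Y14.7841
G01 X268.3713 Y28.9604
G01 X275.8242 Y51.8981
G0 X192.7288 Y191.7469
M3 S886
G01 X184.5000 Y217.0725 F1344
G01 X162.9568 Y232.7245
G01 X136.3280 Y232.7245
G01 X114.7848 Y217.0725
G01 X106.5560 Y191.7469
G01 X114.7848 Y166.4213
G01 X136.3280 Y150.7693
G01 X162.9568 Y150.7693
G01 X184.5000 Y166.4213
G01 X192.7288 Y191.7469
G0 X22.9527 Y183.9867
M3 S335
G01 X26.2839 Y179.9737 F2318
G01 X38.0410 Y167.4670
G01 X53.9551 Y152.0622
G01 X69.7573 Y139.3545
G01 X81.1789 Y134.9393
M5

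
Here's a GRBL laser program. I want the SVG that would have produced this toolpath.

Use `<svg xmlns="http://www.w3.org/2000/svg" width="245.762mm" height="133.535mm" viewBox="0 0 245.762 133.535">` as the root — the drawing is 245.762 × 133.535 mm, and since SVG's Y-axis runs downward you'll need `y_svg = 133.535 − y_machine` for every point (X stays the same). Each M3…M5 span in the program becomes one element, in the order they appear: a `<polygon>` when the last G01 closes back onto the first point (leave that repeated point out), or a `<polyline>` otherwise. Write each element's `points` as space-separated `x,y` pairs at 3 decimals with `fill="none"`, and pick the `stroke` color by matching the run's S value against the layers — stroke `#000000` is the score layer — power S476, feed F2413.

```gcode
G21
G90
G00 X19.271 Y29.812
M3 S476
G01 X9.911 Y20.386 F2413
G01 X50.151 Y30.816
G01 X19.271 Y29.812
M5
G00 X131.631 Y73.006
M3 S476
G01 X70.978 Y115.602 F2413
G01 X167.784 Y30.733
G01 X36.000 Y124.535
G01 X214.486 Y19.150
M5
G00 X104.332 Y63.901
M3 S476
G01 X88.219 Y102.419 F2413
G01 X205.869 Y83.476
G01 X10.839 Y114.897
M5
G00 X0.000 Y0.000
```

<svg xmlns="http://www.w3.org/2000/svg" width="245.762mm" height="133.535mm" viewBox="0 0 245.762 133.535">
  <polygon points="19.271,103.723 9.911,113.149 50.151,102.719" fill="none" stroke="#000000"/>
  <polyline points="131.631,60.529 70.978,17.933 167.784,102.802 36.000,9.000 214.486,114.385" fill="none" stroke="#000000"/>
  <polyline points="104.332,69.634 88.219,31.116 205.869,50.059 10.839,18.638" fill="none" stroke="#000000"/>
</svg>

y_svg = 133.535 − y_m. Every run uses S476, so all elements get stroke `#000000` (score).

[1] closed run; points: 19.271,103.723 9.911,113.149 50.151,102.719

[2] open run; points: 131.631,60.529 70.978,17.933 167.784,102.802 36.000,9.000 214.486,114.385

[3] open run; points: 104.332,69.634 88.219,31.116 205.869,50.059 10.839,18.638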